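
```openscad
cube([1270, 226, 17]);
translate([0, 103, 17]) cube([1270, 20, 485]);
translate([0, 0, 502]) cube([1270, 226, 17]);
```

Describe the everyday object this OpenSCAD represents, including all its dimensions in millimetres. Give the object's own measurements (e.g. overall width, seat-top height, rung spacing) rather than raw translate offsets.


An I-beam lying along x, 1270 mm long. Overall section height 519 mm. Two flanges 226 mm wide (y) and 17 mm thick, one on the floor and one at the top; a web 20 mm thick runs between them, centred on the flange width.


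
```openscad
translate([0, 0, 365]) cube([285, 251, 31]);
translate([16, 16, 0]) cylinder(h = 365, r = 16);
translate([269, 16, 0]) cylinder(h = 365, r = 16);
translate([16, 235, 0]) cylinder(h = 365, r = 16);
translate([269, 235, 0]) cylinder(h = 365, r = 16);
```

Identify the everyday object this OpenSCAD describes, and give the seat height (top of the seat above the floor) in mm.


A stool. The seat height is 396 mm.

A 285×251×31 slab at z = 365 on four corner cylinders — a stool. The seat top is 365 + 31 = 396 mm.


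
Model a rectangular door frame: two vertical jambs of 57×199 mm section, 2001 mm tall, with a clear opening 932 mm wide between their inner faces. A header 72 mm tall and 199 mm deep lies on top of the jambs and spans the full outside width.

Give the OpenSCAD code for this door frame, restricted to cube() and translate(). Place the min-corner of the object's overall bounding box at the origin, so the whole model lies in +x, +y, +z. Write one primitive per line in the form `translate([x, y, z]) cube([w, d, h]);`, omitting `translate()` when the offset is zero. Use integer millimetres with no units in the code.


cube([57, 199, 2001]);
translate([989, 0, 0]) cube([57, 199, 2001]);
translate([0, 0, 2001]) cube([1046, 199, 72]);


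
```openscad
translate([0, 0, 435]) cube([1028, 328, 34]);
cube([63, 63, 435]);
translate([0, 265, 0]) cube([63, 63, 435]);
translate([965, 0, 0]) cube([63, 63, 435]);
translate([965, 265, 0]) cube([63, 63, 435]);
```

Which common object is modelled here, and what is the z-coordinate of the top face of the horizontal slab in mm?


A bench. The seat-top height is 469 mm.

A long slab on four corner posts — a bench. The slab sits at z = 435 with thickness 34, so the top is 435 + 34 = 469 mm.


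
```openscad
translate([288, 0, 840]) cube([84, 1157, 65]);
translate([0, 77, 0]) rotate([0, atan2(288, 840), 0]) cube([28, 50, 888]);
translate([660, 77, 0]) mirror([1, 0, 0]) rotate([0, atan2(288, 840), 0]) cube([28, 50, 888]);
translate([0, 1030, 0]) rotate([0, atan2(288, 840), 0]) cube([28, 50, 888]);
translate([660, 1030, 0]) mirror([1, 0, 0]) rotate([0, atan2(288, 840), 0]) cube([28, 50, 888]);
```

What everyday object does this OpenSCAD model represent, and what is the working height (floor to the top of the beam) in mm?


A sawhorse. The overall height is 905 mm.

A beam across two mirrored pairs of raked legs — a sawhorse. The beam's underside is at z = 840 (matching the legs' vertical rise in atan2(288, 840)) and the beam is 65 mm tall, so its top is at 840 + 65 = 905 mm. The raked legs top out at the beam's underside, so that is the highest point.


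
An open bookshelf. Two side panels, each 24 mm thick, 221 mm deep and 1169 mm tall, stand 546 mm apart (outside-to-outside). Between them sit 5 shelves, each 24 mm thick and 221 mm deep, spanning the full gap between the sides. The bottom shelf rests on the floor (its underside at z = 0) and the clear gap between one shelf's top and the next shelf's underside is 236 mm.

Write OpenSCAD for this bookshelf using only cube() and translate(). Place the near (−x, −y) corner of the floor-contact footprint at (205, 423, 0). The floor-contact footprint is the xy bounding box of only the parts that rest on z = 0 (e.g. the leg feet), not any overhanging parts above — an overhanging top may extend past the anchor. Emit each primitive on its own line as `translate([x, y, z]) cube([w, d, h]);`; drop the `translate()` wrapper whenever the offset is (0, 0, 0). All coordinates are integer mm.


translate([205, 423, 0]) cube([24, 221, 1169]);
translate([727, 423, 0]) cube([24, 221, 1169]);
translate([229, 423, 0]) cube([498, 221, 24]);
translate([229, 423, 260]) cube([498, 221, 24]);
translate([229, 423, 520]) cube([498, 221, 24]);
translate([229, 423, 780]) cube([498, 221, 24]);
translate([229, 423, 1040]) cube([498, 221, 24]);


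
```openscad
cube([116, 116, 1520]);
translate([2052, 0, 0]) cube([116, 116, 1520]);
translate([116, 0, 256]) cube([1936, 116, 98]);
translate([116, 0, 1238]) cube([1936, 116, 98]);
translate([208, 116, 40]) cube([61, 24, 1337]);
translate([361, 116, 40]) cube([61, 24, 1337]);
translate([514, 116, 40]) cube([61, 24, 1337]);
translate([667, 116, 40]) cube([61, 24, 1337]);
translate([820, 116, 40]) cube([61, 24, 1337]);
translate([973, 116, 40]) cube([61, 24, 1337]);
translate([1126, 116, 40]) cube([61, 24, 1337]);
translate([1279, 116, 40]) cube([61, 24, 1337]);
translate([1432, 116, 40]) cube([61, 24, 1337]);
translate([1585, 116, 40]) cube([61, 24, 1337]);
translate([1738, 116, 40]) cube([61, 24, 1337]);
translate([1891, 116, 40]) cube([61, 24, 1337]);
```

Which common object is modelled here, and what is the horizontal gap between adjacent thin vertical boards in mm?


A fence section. The picket gap is 92 mm.

Two posts, two rails, 12 pickets — a fence section. Span 1936 mm holds 12 pickets of 61 mm with 13 equal gaps: ⌊(1936 − 12·61) / 13⌋ = 92 mm.


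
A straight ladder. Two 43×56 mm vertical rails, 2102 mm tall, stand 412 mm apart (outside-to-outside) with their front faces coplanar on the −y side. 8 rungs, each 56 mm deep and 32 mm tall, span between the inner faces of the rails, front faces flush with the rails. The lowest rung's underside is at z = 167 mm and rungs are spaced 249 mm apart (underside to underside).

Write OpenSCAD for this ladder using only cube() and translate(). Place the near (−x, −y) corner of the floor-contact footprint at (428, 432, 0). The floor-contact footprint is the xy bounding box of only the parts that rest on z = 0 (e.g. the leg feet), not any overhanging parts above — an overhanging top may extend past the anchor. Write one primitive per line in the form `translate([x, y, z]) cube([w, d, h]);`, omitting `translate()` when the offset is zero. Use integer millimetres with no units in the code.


// rung span = 412 - 2*43 = 326
// rung[k] z = 167 + k*249
translate([428, 432, 0]) cube([43, 56, 2102]);
translate([797, 432, 0]) cube([43, 56, 2102]);
translate([471, 432, 167]) cube([326, 56, 32]);
translate([471, 432, 416]) cube([326, 56, 32]);
translate([471, 432, 665]) cube([326, 56, 32]);
translate([471, 432, 914]) cube([326, 56, 32]);
translate([471, 432, 1163]) cube([326, 56, 32]);
translate([471, 432, 1412]) cube([326, 56, 32]);
translate([471, 432, 1661]) cube([326, 56, 32]);
translate([471, 432, 1910]) cube([326, 56, 32]);


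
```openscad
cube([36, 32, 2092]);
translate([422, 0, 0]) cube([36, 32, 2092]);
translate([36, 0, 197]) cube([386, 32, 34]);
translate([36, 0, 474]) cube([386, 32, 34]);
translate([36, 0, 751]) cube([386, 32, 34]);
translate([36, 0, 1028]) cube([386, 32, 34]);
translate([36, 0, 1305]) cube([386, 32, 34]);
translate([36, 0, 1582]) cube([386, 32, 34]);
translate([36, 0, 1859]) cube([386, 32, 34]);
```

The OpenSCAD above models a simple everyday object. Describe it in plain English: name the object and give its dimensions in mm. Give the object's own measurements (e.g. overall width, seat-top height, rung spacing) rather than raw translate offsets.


A straight ladder. Two 36×32 mm vertical rails, 2092 mm tall, stand 458 mm apart (outside-to-outside) with their front faces coplanar on the −y side. 7 rungs, each 32 mm deep and 34 mm tall, span between the inner faces of the rails, front faces flush with the rails. The lowest rung's underside is at z = 197 mm and rungs are spaced 277 mm apart (underside to underside).


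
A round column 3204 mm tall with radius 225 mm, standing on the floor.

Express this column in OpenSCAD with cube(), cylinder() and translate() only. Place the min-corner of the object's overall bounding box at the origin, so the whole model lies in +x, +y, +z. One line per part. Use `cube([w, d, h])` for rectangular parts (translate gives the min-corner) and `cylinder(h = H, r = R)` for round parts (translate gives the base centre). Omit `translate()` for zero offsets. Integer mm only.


translate([225, 225, 0]) cylinder(h = 3204, r = 225);


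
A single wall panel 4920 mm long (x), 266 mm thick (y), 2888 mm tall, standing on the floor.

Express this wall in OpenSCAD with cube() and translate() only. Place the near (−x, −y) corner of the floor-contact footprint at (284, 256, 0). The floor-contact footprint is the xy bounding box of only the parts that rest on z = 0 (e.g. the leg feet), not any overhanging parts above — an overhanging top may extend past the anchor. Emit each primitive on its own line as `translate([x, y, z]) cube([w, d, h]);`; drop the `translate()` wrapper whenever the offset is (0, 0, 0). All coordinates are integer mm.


translate([284, 256, 0]) cube([4920, 266, 2888]);


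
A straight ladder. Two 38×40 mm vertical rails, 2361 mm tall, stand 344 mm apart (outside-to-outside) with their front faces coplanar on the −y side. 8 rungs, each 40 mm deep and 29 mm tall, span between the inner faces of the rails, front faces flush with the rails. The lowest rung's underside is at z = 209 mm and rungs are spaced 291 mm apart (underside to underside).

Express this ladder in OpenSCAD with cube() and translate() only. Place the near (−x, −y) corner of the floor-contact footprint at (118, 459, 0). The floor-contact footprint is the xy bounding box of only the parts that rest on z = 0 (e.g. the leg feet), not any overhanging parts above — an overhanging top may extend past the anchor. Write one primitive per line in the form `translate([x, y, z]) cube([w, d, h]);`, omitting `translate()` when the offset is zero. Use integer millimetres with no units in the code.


translate([118, 459, 0]) cube([38, 40, 2361]);
translate([424, 459, 0]) cube([38, 40, 2361]);
translate([156, 459, 209]) cube([268, 40, 29]);
translate([156, 459, 500]) cube([268, 40, 29]);
translate([156, 459, 791]) cube([268, 40, 29]);
translate([156, 459, 1082]) cube([268, 40, 29]);
translate([156, 459, 1373]) cube([268, 40, 29]);
translate([156, 459, 1664]) cube([268, 40, 29]);
translate([156, 459, 1955]) cube([268, 40, 29]);
translate([156, 459, 2246]) cube([268, 40, 29]);


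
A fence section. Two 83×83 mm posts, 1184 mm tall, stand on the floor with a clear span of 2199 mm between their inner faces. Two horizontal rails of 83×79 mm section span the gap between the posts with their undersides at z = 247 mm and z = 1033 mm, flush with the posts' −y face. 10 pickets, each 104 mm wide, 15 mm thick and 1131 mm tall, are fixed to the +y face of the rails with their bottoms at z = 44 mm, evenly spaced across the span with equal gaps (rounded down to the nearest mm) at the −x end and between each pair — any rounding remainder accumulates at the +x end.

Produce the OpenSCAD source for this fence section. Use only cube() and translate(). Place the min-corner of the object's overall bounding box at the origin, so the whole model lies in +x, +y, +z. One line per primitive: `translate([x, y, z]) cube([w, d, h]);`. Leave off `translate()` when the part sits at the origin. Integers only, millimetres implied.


cube([83, 83, 1184]);
translate([2282, 0, 0]) cube([83, 83, 1184]);
translate([83, 0, 247]) cube([2199, 83, 79]);
translate([83, 0, 1033]) cube([2199, 83, 79]);
translate([188, 83, 44]) cube([104, 15, 1131]);
translate([397, 83, 44]) cube([104, 15, 1131]);
translate([606, 83, 44]) cube([104, 15, 1131]);
translate([815, 83, 44]) cube([104, 15, 1131]);
translate([1024, 83, 44]) cube([104, 15, 1131]);
translate([1233, 83, 44]) cube([104, 15, 1131]);
translate([1442, 83, 44]) cube([104, 15, 1131]);
translate([1651, 83, 44]) cube([104, 15, 1131]);
translate([1860, 83, 44]) cube([104, 15, 1131]);
translate([2069, 83, 44]) cube([104, 15, 1131]);


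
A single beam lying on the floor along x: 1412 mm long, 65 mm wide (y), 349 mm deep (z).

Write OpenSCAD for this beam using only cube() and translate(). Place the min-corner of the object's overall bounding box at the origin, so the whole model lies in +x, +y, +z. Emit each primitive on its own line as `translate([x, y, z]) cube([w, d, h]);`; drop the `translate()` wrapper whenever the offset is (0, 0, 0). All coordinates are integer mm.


cube([1412, 65, 349]);


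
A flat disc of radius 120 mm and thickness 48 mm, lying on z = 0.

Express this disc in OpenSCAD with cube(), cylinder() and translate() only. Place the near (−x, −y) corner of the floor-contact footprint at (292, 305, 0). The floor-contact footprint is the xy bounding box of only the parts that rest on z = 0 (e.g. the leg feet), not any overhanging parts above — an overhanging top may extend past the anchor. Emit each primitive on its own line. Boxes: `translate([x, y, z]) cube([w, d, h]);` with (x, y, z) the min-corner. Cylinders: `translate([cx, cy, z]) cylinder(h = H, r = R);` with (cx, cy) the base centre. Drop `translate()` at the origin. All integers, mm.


translate([412, 425, 0]) cylinder(h = 48, r = 120);


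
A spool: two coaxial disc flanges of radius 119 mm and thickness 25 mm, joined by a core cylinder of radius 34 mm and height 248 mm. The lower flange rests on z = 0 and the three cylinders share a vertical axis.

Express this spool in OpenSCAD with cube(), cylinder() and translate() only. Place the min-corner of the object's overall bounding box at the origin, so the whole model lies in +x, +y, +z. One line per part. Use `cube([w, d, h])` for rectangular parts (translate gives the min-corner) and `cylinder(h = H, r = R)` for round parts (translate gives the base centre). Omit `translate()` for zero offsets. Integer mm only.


translate([119, 119, 0]) cylinder(h = 25, r = 119);
translate([119, 119, 25]) cylinder(h = 248, r = 34);
translate([119, 119, 273]) cylinder(h = 25, r = 119);


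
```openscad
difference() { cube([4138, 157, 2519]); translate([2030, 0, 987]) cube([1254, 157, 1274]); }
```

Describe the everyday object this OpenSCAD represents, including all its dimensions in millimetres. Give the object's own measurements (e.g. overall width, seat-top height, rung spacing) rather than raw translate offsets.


A wall 4138 mm long (x), 157 mm thick (y), 2519 mm tall, with a rectangular window opening cut through it. The opening is 1254 mm wide and 1274 mm tall; its sill is at z = 987 mm and its near (−x) edge is 2030 mm from the wall's −x end. The opening passes through the full wall thickness.


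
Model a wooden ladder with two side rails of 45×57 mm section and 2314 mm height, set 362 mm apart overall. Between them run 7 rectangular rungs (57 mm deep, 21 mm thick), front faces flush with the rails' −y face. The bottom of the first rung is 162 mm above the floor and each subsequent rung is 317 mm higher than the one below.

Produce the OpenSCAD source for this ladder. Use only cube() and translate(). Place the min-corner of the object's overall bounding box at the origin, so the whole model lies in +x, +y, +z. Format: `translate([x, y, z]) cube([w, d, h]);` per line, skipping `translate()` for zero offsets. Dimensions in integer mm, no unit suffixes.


cube([45, 57, 2314]);
translate([317, 0, 0]) cube([45, 57, 2314]);
translate([45, 0, 162]) cube([272, 57, 21]);
translate([45, 0, 479]) cube([272, 57, 21]);
translate([45, 0, 796]) cube([272, 57, 21]);
translate([45, 0, 1113]) cube([272, 57, 21]);
translate([45, 0, 1430]) cube([272, 57, 21]);
translate([45, 0, 1747]) cube([272, 57, 21]);
translate([45, 0, 2064]) cube([272, 57, 21]);


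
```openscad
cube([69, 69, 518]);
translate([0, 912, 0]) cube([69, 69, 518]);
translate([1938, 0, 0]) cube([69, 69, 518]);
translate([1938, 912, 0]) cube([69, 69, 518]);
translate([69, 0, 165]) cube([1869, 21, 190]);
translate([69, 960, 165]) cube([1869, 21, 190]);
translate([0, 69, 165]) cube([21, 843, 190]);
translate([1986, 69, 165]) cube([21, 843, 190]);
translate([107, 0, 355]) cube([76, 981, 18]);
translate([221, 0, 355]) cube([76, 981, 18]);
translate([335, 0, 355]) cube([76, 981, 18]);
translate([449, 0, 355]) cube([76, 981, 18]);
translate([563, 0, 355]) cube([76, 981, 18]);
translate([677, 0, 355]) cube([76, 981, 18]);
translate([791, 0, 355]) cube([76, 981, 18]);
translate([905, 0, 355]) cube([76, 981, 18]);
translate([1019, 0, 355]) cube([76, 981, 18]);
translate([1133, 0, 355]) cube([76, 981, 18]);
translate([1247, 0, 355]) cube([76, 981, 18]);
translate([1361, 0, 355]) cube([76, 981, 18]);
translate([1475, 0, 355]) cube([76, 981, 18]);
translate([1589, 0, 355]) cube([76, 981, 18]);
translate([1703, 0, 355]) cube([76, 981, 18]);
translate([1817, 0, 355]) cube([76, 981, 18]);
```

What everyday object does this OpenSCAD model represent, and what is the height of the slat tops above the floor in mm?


A bed frame. The slat-top height is 373 mm.

Four posts, four rails, and a row of slats — a bed frame. Slats sit on the rails at z = 165 + 190 = 355; with slat thickness 18, the top is 373 mm.


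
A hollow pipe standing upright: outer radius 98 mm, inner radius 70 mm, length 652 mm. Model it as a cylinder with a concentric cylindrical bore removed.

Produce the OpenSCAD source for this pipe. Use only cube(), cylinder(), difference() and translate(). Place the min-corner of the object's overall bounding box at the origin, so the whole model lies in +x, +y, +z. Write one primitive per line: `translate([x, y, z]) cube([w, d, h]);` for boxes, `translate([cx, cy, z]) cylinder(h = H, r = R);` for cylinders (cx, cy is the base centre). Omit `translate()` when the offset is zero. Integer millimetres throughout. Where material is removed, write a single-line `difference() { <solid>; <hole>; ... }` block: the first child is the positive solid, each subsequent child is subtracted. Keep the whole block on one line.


difference() { translate([98, 98, 0]) cylinder(h = 652, r = 98); translate([98, 98, 0]) cylinder(h = 652, r = 70); }


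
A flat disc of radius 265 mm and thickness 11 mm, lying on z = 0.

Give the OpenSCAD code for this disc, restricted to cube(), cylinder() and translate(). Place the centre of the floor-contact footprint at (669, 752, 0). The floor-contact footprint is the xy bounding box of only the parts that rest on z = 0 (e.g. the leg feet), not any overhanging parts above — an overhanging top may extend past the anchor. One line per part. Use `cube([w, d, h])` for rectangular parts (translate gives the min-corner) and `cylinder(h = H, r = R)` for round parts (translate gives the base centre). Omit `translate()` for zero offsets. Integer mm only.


translate([669, 752, 0]) cylinder(h = 11, r = 265);


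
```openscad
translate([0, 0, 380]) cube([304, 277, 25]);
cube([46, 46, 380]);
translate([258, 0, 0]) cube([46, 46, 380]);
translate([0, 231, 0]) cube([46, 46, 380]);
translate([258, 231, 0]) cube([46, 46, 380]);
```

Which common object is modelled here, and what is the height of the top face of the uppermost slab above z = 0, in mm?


A stool. The seat height is 405 mm.

A 304×277×25 slab at z = 380 on four corner posts — a stool. The seat top is 380 + 25 = 405 mm.


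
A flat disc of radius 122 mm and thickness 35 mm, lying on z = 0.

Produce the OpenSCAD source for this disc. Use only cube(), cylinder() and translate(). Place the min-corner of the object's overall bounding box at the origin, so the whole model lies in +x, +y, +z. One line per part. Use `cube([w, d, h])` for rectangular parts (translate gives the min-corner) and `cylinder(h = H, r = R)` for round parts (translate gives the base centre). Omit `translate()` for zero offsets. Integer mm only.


translate([122, 122, 0]) cylinder(h = 35, r = 122);


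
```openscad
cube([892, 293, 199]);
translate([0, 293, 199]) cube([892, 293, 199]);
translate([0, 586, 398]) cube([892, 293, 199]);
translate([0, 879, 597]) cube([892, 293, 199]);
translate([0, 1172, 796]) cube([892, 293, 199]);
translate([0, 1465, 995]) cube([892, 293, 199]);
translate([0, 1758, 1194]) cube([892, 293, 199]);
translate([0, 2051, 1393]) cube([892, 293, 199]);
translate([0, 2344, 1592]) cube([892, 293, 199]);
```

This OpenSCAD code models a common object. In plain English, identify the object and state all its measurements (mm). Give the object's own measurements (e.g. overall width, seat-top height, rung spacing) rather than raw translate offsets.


A straight staircase of 9 solid steps. Each step is 892 mm wide (x), 293 mm deep (y, the going) and 199 mm tall (the rise). The first step rests on the floor; each subsequent step sits one going further in +y and one rise higher in +z, directly behind and above the previous step with no overlap.


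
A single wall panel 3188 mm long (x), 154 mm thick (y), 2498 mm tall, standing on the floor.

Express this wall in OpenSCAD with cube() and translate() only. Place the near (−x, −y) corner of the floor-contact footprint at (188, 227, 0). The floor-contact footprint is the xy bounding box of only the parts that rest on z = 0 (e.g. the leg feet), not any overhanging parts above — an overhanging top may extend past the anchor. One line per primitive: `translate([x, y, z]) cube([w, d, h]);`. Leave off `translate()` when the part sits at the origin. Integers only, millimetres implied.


translate([188, 227, 0]) cube([3188, 154, 2498]);


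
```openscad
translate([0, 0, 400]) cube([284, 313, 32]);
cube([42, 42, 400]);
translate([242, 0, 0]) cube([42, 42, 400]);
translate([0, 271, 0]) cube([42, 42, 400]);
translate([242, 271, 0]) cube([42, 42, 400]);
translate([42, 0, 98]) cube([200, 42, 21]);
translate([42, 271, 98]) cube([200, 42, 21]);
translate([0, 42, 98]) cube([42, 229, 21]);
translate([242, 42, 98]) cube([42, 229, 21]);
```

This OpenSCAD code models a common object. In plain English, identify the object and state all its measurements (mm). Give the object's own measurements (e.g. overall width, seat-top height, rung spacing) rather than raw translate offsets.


A simple wooden stool: a rectangular seat 284 mm (x) by 313 mm (y), 32 mm thick, top face at z = 432 mm, on four square legs, each 42×42 mm in cross-section. The legs rest on z = 0, each flush with a corner of the seat. Four stretchers, 42 mm wide and 21 mm tall, connect adjacent legs with their undersides at z = 98 mm, each running between the inner faces of the legs it joins and aligned with the legs' outer faces on the other axis.


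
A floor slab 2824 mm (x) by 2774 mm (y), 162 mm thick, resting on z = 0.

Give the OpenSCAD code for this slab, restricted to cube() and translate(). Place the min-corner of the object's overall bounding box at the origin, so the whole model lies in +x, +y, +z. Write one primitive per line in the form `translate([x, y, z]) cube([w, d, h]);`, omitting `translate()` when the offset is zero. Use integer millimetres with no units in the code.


cube([2824, 2774, 162]);


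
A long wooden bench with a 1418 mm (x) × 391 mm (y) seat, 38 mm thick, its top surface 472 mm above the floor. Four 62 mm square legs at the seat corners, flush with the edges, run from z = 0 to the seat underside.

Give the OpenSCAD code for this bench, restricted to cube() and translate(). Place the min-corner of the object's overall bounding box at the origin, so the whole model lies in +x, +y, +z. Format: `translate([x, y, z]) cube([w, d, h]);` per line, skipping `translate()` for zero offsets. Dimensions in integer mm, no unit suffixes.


translate([0, 0, 434]) cube([1418, 391, 38]);
cube([62, 62, 434]);
translate([0, 329, 0]) cube([62, 62, 434]);
translate([1356, 0, 0]) cube([62, 62, 434]);
translate([1356, 329, 0]) cube([62, 62, 434]);


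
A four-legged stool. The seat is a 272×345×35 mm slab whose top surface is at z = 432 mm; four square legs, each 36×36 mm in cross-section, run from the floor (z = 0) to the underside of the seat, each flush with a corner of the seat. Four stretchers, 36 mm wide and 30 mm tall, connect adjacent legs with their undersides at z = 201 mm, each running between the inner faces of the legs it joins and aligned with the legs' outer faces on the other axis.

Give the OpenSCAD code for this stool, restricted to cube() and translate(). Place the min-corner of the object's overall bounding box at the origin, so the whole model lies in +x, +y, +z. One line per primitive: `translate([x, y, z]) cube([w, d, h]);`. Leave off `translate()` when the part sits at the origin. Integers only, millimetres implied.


translate([0, 0, 397]) cube([272, 345, 35]);
cube([36, 36, 397]);
translate([236, 0, 0]) cube([36, 36, 397]);
translate([0, 309, 0]) cube([36, 36, 397]);
translate([236, 309, 0]) cube([36, 36, 397]);
translate([36, 0, 201]) cube([200, 36, 30]);
translate([36, 309, 201]) cube([200, 36, 30]);
translate([0, 36, 201]) cube([36, 273, 30]);
translate([236, 36, 201]) cube([36, 273, 30]);


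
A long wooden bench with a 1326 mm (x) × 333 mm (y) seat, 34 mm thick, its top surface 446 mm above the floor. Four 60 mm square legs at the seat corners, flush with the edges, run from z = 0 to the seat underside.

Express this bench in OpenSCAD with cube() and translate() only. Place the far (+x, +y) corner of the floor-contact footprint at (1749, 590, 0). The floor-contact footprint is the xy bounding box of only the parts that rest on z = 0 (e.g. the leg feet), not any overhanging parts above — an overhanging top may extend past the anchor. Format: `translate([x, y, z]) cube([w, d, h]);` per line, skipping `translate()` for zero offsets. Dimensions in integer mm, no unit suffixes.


// leg_h = 446 − 34 = 412
translate([423, 257, 412]) cube([1326, 333, 34]);
translate([423, 257, 0]) cube([60, 60, 412]);
translate([423, 530, 0]) cube([60, 60, 412]);
translate([1689, 257, 0]) cube([60, 60, 412]);
translate([1689, 530, 0]) cube([60, 60, 412]);


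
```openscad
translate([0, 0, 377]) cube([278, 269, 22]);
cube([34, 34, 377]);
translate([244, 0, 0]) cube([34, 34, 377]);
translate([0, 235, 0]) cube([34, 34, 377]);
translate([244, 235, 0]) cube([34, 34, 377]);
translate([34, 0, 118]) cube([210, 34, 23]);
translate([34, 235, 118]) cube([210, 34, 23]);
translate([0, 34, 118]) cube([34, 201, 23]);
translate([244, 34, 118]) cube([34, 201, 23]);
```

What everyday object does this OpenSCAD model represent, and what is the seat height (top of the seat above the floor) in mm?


A stool. The seat height is 399 mm.

A 278×269×22 slab at z = 377 on four corner posts — a stool. The seat top is 377 + 22 = 399 mm.


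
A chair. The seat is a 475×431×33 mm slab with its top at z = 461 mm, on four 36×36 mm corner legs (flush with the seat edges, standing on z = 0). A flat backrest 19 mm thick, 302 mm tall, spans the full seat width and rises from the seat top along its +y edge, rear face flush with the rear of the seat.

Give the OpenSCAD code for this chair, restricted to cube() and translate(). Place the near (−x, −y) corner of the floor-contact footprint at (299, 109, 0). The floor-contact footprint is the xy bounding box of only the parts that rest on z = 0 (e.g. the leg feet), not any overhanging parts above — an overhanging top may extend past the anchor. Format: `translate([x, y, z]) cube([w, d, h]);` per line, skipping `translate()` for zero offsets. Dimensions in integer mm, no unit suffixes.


translate([299, 109, 428]) cube([475, 431, 33]);
translate([299, 109, 0]) cube([36, 36, 428]);
translate([738, 109, 0]) cube([36, 36, 428]);
translate([299, 504, 0]) cube([36, 36, 428]);
translate([738, 504, 0]) cube([36, 36, 428]);
translate([299, 521, 461]) cube([475, 19, 302]);


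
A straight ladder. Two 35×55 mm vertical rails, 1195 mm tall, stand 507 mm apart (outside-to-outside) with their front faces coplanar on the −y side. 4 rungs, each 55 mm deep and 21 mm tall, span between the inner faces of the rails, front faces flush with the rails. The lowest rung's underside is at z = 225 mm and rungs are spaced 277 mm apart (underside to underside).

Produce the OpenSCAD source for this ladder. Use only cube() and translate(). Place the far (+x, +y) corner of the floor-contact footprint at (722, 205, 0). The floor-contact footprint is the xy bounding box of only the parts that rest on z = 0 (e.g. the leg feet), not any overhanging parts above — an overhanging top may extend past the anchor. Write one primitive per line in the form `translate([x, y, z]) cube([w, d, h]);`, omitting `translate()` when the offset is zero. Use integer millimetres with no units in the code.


// rung span = 507 - 2*35 = 437
// rung[k] z = 225 + k*277
translate([215, 150, 0]) cube([35, 55, 1195]);
translate([687, 150, 0]) cube([35, 55, 1195]);
translate([250, 150, 225]) cube([437, 55, 21]);
translate([250, 150, 502]) cube([437, 55, 21]);
translate([250, 150, 779]) cube([437, 55, 21]);
translate([250, 150, 1056]) cube([437, 55, 21]);


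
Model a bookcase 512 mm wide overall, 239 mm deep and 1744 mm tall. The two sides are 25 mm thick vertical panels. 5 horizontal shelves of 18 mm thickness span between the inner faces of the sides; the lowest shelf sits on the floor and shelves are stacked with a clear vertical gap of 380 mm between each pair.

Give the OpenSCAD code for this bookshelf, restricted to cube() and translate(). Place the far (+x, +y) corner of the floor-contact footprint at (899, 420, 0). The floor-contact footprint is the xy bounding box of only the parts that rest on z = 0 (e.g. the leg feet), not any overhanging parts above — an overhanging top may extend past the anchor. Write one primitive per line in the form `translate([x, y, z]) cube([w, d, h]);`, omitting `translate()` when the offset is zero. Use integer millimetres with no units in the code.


translate([387, 181, 0]) cube([25, 239, 1744]);
translate([874, 181, 0]) cube([25, 239, 1744]);
translate([412, 181, 0]) cube([462, 239, 18]);
translate([412, 181, 398]) cube([462, 239, 18]);
translate([412, 181, 796]) cube([462, 239, 18]);
translate([412, 181, 1194]) cube([462, 239, 18]);
translate([412, 181, 1592]) cube([462, 239, 18]);


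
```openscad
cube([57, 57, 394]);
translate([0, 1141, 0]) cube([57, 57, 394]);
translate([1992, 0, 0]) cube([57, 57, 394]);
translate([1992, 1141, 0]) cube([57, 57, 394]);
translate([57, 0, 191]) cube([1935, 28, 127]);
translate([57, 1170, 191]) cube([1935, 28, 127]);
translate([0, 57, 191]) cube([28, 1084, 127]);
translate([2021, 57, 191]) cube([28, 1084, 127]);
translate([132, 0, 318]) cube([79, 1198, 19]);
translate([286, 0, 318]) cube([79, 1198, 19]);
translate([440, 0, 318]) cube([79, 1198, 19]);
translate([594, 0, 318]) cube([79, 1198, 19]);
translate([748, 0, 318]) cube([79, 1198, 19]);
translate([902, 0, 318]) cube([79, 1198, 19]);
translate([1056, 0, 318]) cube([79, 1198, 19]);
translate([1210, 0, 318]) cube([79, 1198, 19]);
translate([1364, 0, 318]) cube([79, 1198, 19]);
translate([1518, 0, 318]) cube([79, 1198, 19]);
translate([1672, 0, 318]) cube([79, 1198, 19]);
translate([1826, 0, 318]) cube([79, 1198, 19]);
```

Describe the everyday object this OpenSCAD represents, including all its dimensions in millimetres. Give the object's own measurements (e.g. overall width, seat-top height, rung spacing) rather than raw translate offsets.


A bed frame 2049 mm long (x) by 1198 mm wide (y). Four 57×57 mm corner posts, 394 mm tall, at the corners of the footprint. Four rails of 28 mm thickness and 127 mm height run between adjacent posts with their undersides at z = 191 mm, their outer faces flush with the outside of the frame (the two x-running rails run between the posts' inner faces; the two y-running rails run between the posts' inner faces). 12 slats, each 79 mm wide (x) and 19 mm thick, lie across the top of the two x-running rails, running the full 1198 mm width of the frame in y; along x they sit between the end posts with a 75 mm gap after the −x posts and between neighbouring slats, leaving 87 mm before the +x posts.


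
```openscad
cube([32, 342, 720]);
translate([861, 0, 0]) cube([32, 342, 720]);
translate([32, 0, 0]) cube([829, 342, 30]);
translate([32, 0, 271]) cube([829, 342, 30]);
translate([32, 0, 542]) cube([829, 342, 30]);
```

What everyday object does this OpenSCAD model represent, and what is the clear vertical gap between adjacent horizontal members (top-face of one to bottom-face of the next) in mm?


A bookshelf. The clear shelf gap is 241 mm.

Two tall side panels with 3 horizontal boards between them — a bookshelf. The first two shelf undersides are at z = 0 and z = 271; with shelf thickness 30, the clear gap is 271 − 0 − 30 = 241 mm.


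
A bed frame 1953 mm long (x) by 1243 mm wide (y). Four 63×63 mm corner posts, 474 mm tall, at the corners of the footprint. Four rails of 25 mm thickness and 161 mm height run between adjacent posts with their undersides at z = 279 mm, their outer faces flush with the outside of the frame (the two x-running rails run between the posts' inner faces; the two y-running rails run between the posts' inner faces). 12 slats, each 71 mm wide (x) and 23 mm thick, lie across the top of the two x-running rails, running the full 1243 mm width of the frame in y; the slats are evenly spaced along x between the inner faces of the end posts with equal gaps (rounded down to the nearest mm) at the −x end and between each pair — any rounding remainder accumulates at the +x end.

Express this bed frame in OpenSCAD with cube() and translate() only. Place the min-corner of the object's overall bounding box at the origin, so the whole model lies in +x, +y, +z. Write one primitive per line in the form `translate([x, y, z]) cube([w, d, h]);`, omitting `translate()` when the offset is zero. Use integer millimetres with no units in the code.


// slat z = rail_z + rail_h = 279 + 161 = 440
// slat gap = ⌊(1827 − 12·71) / 13⌋ = 75
cube([63, 63, 474]);
translate([0, 1180, 0]) cube([63, 63, 474]);
translate([1890, 0, 0]) cube([63, 63, 474]);
translate([1890, 1180, 0]) cube([63, 63, 474]);
translate([63, 0, 279]) cube([1827, 25, 161]);
translate([63, 1218, 279]) cube([1827, 25, 161]);
translate([0, 63, 279]) cube([25, 1117, 161]);
translate([1928, 63, 279]) cube([25, 1117, 161]);
translate([138, 0, 440]) cube([71, 1243, 23]);
translate([284, 0, 440]) cube([71, 1243, 23]);
translate([430, 0, 440]) cube([71, 1243, 23]);
translate([576, 0, 440]) cube([71, 1243, 23]);
translate([722, 0, 440]) cube([71, 1243, 23]);
translate([868, 0, 440]) cube([71, 1243, 23]);
translate([1014, 0, 440]) cube([71, 1243, 23]);
translate([1160, 0, 440]) cube([71, 1243, 23]);
translate([1306, 0, 440]) cube([71, 1243, 23]);
translate([1452, 0, 440]) cube([71, 1243, 23]);
translate([1598, 0, 440]) cube([71, 1243, 23]);
translate([1744, 0, 440]) cube([71, 1243, 23]);


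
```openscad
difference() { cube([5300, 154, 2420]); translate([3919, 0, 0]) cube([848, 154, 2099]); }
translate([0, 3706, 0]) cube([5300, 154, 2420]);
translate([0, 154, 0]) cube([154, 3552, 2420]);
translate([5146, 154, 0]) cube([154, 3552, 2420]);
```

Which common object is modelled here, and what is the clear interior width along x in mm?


A single room. The interior width is 4992 mm.

Four walls enclosing a rectangle with a door in the front wall — a room. Outside width 5300 minus two 154 mm walls gives 4992 mm.


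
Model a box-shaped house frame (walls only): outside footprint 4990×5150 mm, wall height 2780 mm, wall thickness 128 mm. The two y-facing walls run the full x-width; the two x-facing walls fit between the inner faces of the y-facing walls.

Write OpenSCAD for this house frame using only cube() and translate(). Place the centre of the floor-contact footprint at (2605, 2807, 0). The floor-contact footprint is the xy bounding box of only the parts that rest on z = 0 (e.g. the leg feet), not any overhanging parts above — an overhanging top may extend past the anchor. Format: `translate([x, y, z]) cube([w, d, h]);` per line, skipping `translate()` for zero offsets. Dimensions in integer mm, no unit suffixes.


translate([110, 232, 0]) cube([4990, 128, 2780]);
translate([110, 5254, 0]) cube([4990, 128, 2780]);
translate([110, 360, 0]) cube([128, 4894, 2780]);
translate([4972, 360, 0]) cube([128, 4894, 2780]);


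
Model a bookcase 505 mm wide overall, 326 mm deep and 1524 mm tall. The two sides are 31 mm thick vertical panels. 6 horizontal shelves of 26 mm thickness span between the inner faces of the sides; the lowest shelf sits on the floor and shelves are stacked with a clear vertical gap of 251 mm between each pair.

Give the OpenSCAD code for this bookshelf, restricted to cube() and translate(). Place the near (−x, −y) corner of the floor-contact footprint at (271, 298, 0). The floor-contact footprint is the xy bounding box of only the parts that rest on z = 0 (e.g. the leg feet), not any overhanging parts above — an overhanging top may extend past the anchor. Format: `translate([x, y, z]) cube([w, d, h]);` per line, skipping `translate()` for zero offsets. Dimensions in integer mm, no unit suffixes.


translate([271, 298, 0]) cube([31, 326, 1524]);
translate([745, 298, 0]) cube([31, 326, 1524]);
translate([302, 298, 0]) cube([443, 326, 26]);
translate([302, 298, 277]) cube([443, 326, 26]);
translate([302, 298, 554]) cube([443, 326, 26]);
translate([302, 298, 831]) cube([443, 326, 26]);
translate([302, 298, 1108]) cube([443, 326, 26]);
translate([302, 298, 1385]) cube([443, 326, 26]);


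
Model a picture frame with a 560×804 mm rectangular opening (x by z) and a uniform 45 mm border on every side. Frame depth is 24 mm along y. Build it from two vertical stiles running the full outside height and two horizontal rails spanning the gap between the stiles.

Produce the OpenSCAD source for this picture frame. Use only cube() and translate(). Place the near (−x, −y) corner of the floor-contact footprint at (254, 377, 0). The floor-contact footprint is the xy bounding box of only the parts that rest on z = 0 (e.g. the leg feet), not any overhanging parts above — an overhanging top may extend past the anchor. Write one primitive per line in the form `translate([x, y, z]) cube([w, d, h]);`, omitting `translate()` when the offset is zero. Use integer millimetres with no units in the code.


translate([254, 377, 0]) cube([45, 24, 894]);
translate([859, 377, 0]) cube([45, 24, 894]);
translate([299, 377, 0]) cube([560, 24, 45]);
translate([299, 377, 849]) cube([560, 24, 45]);


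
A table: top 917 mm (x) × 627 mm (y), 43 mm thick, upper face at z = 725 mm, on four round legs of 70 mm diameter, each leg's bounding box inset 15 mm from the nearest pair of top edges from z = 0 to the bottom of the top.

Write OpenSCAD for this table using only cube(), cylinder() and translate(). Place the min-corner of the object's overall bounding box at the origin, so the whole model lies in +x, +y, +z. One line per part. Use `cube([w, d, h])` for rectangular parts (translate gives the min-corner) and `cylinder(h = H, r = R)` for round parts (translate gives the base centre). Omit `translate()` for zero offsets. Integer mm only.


translate([0, 0, 682]) cube([917, 627, 43]);
translate([50, 50, 0]) cylinder(h = 682, r = 35);
translate([867, 50, 0]) cylinder(h = 682, r = 35);
translate([50, 577, 0]) cylinder(h = 682, r = 35);
translate([867, 577, 0]) cylinder(h = 682, r = 35);


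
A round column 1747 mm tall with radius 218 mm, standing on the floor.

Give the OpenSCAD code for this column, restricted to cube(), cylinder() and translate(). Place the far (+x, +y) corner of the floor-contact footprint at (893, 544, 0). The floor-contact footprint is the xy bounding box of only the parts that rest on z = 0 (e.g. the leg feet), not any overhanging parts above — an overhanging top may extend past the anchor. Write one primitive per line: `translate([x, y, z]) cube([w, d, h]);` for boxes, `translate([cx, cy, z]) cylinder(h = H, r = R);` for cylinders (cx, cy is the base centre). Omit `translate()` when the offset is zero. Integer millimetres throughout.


translate([675, 326, 0]) cylinder(h = 1747, r = 218);
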